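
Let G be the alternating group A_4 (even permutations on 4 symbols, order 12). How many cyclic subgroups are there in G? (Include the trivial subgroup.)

Each element a generates a cyclic subgroup ⟨a⟩; distinct elements may generate the same one (a cyclic group of order d has φ(d) generators).
Cyclic subgroups by order — order 1: 1; order 2: 3; order 3: 4.
Total: 8.

8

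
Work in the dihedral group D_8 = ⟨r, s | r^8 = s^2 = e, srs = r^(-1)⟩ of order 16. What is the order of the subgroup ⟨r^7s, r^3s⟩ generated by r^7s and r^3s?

|⟨r^7s⟩| = 2 and |⟨r^3s⟩| = 2, so |H| is a multiple of lcm(2, 2) = 2 and divides |G| = 16.
Closing under the operation: H = {e, r^4, r^3s, r^7s}, so |H| = 4.

4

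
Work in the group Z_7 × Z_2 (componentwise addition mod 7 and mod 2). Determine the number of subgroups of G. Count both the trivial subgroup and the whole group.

|G| = 14, so by Lagrange every subgroup order divides 14. Divisors: 1, 2, 7, 14.
Subgroups by order — order 1: 1; order 2: 1; order 7: 1; order 14: 1.
Total: 1 + 1 + 1 + 1 = 4.

4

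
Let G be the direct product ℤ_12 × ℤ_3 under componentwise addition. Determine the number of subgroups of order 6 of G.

4

|G| = 36 and 6 | 36, so subgroups of order 6 are possible by Lagrange.
The subgroups of order 6 are: {(0,0), (0,1), (0,2), (6,0), (6,1), (6,2)}; {(0,0), (2,0), (4,0), (6,0), (8,0), (10,0)}; {(0,0), (2,2), (4,1), (6,0), (8,2), (10,1)}; {(0,0), (2,1), (4,2), (6,0), (8,1), (10,2)}.
So G has 4 subgroups of order 6.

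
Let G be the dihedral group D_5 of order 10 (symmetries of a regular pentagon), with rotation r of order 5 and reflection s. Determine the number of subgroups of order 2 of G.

5

|G| = 10 and 2 | 10, so subgroups of order 2 are possible by Lagrange.
The subgroups of order 2 are: {e, r^2s}; {e, r^3s}; {e, r^4s}; {e, rs}; … (5 in all).
So G has 5 subgroups of order 2.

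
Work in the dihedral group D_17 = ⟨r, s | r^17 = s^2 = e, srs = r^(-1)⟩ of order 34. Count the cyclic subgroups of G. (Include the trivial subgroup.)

Each element a generates a cyclic subgroup ⟨a⟩; distinct elements may generate the same one (a cyclic group of order d has φ(d) generators).
Cyclic subgroups by order — order 1: 1; order 2: 17; order 17: 1.
Total: 19.

19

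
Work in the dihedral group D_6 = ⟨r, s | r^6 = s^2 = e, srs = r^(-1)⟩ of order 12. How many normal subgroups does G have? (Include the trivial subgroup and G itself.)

G has 16 subgroups. Checking conjugation-invariance by order — order 1: 1/1 normal; order 2: 1/7 normal; order 3: 1/1 normal; order 4: 0/3 normal; order 6: 3/3 normal; order 12: 1/1 normal.
Total normal subgroups: 7.

7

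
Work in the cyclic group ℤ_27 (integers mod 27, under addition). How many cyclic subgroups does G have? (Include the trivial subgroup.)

A cyclic subgroup of order d is generated by each of its φ(d) elements of order d, so the cyclic subgroups of order d number (#elements of order d)/φ(d).
Cyclic subgroups by order — order 1: 1; order 3: 1; order 9: 1; order 27: 1.
Total: 4.

4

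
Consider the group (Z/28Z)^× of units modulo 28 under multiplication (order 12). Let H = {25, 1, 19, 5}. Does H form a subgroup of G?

No

25 ∈ H but its inverse 9 ∉ H, so H is not a subgroup.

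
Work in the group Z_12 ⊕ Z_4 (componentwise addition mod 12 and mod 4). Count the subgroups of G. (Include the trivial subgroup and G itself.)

|G| = 48, so by Lagrange every subgroup order divides 48. Divisors: 1, 2, 3, 4, 6, 8, 12, 16, 24, 48.
Subgroups by order — order 1: 1; order 2: 3; order 3: 1; order 4: 7; order 6: 3; order 8: 3; order 12: 7; order 16: 1; order 24: 3; order 48: 1.
Total: 1 + 3 + 1 + 7 + 3 + 3 + 7 + 1 + 3 + 1 = 30.

30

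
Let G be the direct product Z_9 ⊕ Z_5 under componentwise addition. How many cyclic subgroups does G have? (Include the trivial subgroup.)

A cyclic subgroup of order d is generated by each of its φ(d) elements of order d, so the cyclic subgroups of order d number (#elements of order d)/φ(d).
Cyclic subgroups by order — order 1: 1; order 3: 1; order 5: 1; order 9: 1; order 15: 1; order 45: 1.
Total: 6.

6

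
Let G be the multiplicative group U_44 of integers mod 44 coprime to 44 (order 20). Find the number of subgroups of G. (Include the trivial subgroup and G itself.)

10

|G| = 20, so by Lagrange every subgroup order divides 20. Divisors: 1, 2, 4, 5, 10, 20.
Subgroups by order — order 1: 1; order 2: 3; order 4: 1; order 5: 1; order 10: 3; order 20: 1.
Total: 1 + 3 + 1 + 1 + 3 + 1 = 10.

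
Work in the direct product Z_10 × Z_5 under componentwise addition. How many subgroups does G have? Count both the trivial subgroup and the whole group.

16

|G| = 50, so by Lagrange every subgroup order divides 50. Divisors: 1, 2, 5, 10, 25, 50.
Subgroups by order — order 1: 1; order 2: 1; order 5: 6; order 10: 6; order 25: 1; order 50: 1.
Total: 1 + 1 + 6 + 6 + 1 + 1 = 16.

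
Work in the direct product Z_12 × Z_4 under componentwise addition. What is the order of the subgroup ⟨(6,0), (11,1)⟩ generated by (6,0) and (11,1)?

|⟨(6,0)⟩| = 2 and |⟨(11,1)⟩| = 12, so |H| is a multiple of lcm(2, 12) = 12 and divides |G| = 48.
Closing under the operation: H = {(0,0), (0,2), (1,1), (1,3), (2,0), (2,2), (3,1), (3,3), (4,0), (4,2), (5,1), (5,3), (6,0), (6,2), (7,1), (7,3), (8,0), (8,2), (9,1), (9,3), (10,0), (10,2), (11,1), (11,3)}, so |H| = 24.

24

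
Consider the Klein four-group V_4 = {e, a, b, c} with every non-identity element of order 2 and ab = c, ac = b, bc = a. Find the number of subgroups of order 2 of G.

3

|G| = 4 and 2 | 4, so subgroups of order 2 are possible by Lagrange.
The subgroups of order 2 are: {e, a}; {e, b}; {e, c}.
So G has 3 subgroups of order 2.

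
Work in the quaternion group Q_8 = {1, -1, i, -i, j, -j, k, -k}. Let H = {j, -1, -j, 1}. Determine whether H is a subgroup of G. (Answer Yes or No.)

Yes

|H| = 4 divides |G| = 8, consistent with Lagrange.
H contains the identity, every element's inverse is in H, and H is closed under ·: it is a subgroup.
In fact H = ⟨j⟩.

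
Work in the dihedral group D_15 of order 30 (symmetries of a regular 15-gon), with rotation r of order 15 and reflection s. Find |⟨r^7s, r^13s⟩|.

|⟨r^7s⟩| = 2 and |⟨r^13s⟩| = 2, so |H| is a multiple of lcm(2, 2) = 2 and divides |G| = 30.
Closing under the operation: H = {e, r^3, r^6, r^9, r^12, rs, r^4s, r^7s, r^10s, r^13s}, so |H| = 10.

10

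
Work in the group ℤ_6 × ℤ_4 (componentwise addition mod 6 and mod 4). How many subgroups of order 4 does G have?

3

|G| = 24 and 4 | 24, so subgroups of order 4 are possible by Lagrange.
The subgroups of order 4 are: {(0,0), (0,1), (0,2), (0,3)}; {(0,0), (0,2), (3,0), (3,2)}; {(0,0), (0,2), (3,1), (3,3)}.
So G has 3 subgroups of order 4.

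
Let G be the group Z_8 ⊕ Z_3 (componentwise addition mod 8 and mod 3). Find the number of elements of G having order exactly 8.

An element (a,b) has order lcm(ord(a), ord(b)); count pairs with lcm equal to 8.
Enumerating gives 4 such elements.

4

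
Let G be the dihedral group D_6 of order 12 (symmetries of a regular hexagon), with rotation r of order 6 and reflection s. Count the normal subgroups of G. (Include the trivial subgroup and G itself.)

7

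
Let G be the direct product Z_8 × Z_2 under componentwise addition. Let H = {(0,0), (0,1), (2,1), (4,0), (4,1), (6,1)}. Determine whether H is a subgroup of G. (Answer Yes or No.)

No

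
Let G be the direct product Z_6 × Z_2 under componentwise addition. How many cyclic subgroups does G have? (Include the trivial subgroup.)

8

Group the elements of G by the cyclic subgroup they generate; each cyclic subgroup of order d accounts for φ(d) elements.
Cyclic subgroups by order — order 1: 1; order 2: 3; order 3: 1; order 6: 3.
Total: 8.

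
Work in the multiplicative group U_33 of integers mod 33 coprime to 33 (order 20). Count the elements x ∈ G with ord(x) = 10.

12

Enumerating element orders in G gives 12 elements of order 10.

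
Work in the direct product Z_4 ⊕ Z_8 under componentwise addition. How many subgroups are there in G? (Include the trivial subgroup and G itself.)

22

|G| = 32, so by Lagrange every subgroup order divides 32. Divisors: 1, 2, 4, 8, 16, 32.
Subgroups by order — order 1: 1; order 2: 3; order 4: 7; order 8: 7; order 16: 3; order 32: 1.
Total: 1 + 3 + 7 + 7 + 3 + 1 = 22.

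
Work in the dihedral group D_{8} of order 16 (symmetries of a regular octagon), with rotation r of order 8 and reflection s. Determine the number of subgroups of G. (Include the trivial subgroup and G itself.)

19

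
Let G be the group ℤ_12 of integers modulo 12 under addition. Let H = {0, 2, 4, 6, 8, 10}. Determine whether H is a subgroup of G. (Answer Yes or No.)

Yes

|H| = 6 divides |G| = 12, consistent with Lagrange.
H contains the identity, every element's inverse is in H, and H is closed under +: it is a subgroup.
In fact H = ⟨2⟩.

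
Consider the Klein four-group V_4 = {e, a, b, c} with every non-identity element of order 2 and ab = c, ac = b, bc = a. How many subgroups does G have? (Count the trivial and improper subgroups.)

|G| = 4, so by Lagrange every subgroup order divides 4. Divisors: 1, 2, 4.
Subgroups by order — order 1: 1; order 2: 3; order 4: 1.
Total: 1 + 3 + 1 = 5.

5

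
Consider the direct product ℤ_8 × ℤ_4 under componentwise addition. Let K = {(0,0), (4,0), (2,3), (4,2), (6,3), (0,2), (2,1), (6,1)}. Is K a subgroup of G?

Yes

|K| = 8 divides |G| = 32, consistent with Lagrange.
K contains the identity, every element's inverse is in K, and K is closed under +: it is a subgroup.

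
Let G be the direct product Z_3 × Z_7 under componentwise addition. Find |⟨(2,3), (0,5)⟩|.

21

|⟨(2,3)⟩| = 21 and |⟨(0,5)⟩| = 7, so |H| is a multiple of lcm(21, 7) = 21 and divides |G| = 21.
Closing {(2,3), (0,5)} under the group operation gives all of G, so |H| = 21.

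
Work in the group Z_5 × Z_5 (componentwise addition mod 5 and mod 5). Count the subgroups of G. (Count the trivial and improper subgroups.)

8

|G| = 25, so by Lagrange every subgroup order divides 25. Divisors: 1, 5, 25.
Subgroups by order — order 1: 1; order 5: 6; order 25: 1.
Total: 1 + 6 + 1 = 8.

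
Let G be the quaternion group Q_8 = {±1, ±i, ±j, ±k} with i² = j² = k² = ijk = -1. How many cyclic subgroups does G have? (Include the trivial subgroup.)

5

A cyclic subgroup of order d is generated by each of its φ(d) elements of order d, so the cyclic subgroups of order d number (#elements of order d)/φ(d).
Cyclic subgroups by order — order 1: 1; order 2: 1; order 4: 3.
Total: 5.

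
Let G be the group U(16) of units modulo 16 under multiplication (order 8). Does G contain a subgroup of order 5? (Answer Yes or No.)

No

5 does not divide |G| = 8, so by Lagrange no subgroup of order 5 exists.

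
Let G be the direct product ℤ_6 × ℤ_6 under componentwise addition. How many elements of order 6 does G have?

24

An element (a,b) has order lcm(ord(a), ord(b)); count pairs with lcm equal to 6.
Enumerating gives 24 such elements.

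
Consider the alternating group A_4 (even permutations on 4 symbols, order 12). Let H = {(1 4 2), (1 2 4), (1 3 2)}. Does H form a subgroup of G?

No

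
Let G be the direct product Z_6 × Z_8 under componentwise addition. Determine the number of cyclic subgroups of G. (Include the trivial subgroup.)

Group the elements of G by the cyclic subgroup they generate; each cyclic subgroup of order d accounts for φ(d) elements.
Cyclic subgroups by order — order 1: 1; order 2: 3; order 3: 1; order 4: 2; order 6: 3; order 8: 2; order 12: 2; order 24: 2.
Total: 16.

16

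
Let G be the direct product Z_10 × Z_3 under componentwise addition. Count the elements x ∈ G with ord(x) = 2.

1

An element (a,b) has order lcm(ord(a), ord(b)); count pairs with lcm equal to 2.
Enumerating gives 1 such elements.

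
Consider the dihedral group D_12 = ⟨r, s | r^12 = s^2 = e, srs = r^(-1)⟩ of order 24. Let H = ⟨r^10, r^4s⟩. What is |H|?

|⟨r^10⟩| = 6 and |⟨r^4s⟩| = 2, so |H| is a multiple of lcm(6, 2) = 6 and divides |G| = 24.
Closing under the operation: H = {e, r^2, r^4, r^6, r^8, r^10, s, r^2s, r^4s, r^6s, r^8s, r^10s}, so |H| = 12.

12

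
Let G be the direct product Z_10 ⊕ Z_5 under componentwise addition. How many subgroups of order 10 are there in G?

|G| = 50 and 10 | 50, so subgroups of order 10 are possible by Lagrange.
The subgroups of order 10 are: {(0,0), (0,1), (0,2), (0,3), (0,4), (5,0), (5,1), (5,2), (5,3), (5,4)}; {(0,0), (1,0), (2,0), (3,0), (4,0), (5,0), (6,0), (7,0), (8,0), (9,0)}; {(0,0), (1,1), (2,2), (3,3), (4,4), (5,0), (6,1), (7,2), (8,3), (9,4)}; {(0,0), (1,2), (2,4), (3,1), (4,3), (5,0), (6,2), (7,4), (8,1), (9,3)}; … (6 in all).
So G has 6 subgroups of order 10.

6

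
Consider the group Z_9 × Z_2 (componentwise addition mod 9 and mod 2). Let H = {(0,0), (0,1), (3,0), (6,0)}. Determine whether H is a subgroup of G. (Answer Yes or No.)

No

|H| = 4 does not divide |G| = 18, so by Lagrange H is not a subgroup.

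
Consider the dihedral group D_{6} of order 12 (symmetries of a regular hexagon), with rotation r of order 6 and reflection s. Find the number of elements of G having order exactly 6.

2

The elements of order 6 are: r, r^5.
That's 2.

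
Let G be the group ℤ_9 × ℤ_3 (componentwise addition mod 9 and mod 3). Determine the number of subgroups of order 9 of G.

4

|G| = 27 and 9 | 27, so subgroups of order 9 are possible by Lagrange.
The subgroups of order 9 are: {(0,0), (0,1), (0,2), (3,0), (3,1), (3,2), (6,0), (6,1), (6,2)}; {(0,0), (1,0), (2,0), (3,0), (4,0), (5,0), (6,0), (7,0), (8,0)}; {(0,0), (1,1), (2,2), (3,0), (4,1), (5,2), (6,0), (7,1), (8,2)}; {(0,0), (1,2), (2,1), (3,0), (4,2), (5,1), (6,0), (7,2), (8,1)}.
So G has 4 subgroups of order 9.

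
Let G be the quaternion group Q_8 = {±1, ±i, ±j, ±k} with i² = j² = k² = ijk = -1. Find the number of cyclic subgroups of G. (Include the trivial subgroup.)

Each element a generates a cyclic subgroup ⟨a⟩; distinct elements may generate the same one (a cyclic group of order d has φ(d) generators).
Cyclic subgroups by order — order 1: 1; order 2: 1; order 4: 3.
Total: 5.

5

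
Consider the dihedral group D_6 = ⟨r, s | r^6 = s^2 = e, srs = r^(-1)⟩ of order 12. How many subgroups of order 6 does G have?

3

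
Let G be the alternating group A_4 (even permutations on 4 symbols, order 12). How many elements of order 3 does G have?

8

The elements of order 3 are: (2 3 4), (2 4 3), (1 2 3), (1 2 4), (1 3 2), (1 3 4), (1 4 2), (1 4 3).
That's 8.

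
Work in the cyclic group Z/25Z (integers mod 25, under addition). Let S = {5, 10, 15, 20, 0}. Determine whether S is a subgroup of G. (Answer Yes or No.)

Yes

|S| = 5 divides |G| = 25, consistent with Lagrange.
S contains the identity, every element's inverse is in S, and S is closed under +: it is a subgroup.
In fact S = ⟨20⟩.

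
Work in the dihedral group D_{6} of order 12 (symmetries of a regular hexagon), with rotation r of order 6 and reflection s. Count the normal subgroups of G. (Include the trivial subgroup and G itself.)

G has 16 subgroups. Checking conjugation-invariance by order — order 1: 1/1 normal; order 2: 1/7 normal; order 3: 1/1 normal; order 4: 0/3 normal; order 6: 3/3 normal; order 12: 1/1 normal.
Total normal subgroups: 7.

7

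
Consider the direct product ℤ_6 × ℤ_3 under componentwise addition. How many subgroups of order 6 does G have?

|G| = 18 and 6 | 18, so subgroups of order 6 are possible by Lagrange.
The subgroups of order 6 are: {(0,0), (0,1), (0,2), (3,0), (3,1), (3,2)}; {(0,0), (1,0), (2,0), (3,0), (4,0), (5,0)}; {(0,0), (1,1), (2,2), (3,0), (4,1), (5,2)}; {(0,0), (1,2), (2,1), (3,0), (4,2), (5,1)}.
So G has 4 subgroups of order 6.

4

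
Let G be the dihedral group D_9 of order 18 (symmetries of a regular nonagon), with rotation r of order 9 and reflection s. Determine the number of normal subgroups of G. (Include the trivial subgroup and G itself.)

G has 16 subgroups. Checking conjugation-invariance by order — order 1: 1/1 normal; order 2: 0/9 normal; order 3: 1/1 normal; order 6: 0/3 normal; order 9: 1/1 normal; order 18: 1/1 normal.
Total normal subgroups: 4.

4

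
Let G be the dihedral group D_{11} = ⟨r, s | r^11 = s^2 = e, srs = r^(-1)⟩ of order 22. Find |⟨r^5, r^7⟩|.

11

|⟨r^5⟩| = 11 and |⟨r^7⟩| = 11, so |H| is a multiple of lcm(11, 11) = 11 and divides |G| = 22.
Closing under the operation: H = {e, r, r^2, r^3, r^4, r^5, r^6, r^7, r^8, r^9, r^10}, so |H| = 11.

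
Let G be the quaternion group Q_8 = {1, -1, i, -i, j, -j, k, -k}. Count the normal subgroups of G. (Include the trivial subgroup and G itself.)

G has 6 subgroups. Checking conjugation-invariance by order — order 1: 1/1 normal; order 2: 1/1 normal; order 4: 3/3 normal; order 8: 1/1 normal.
Total normal subgroups: 6.

6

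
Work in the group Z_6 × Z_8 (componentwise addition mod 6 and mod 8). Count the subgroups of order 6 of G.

3

|G| = 48 and 6 | 48, so subgroups of order 6 are possible by Lagrange.
The subgroups of order 6 are: {(0,0), (0,4), (2,0), (2,4), (4,0), (4,4)}; {(0,0), (1,0), (2,0), (3,0), (4,0), (5,0)}; {(0,0), (1,4), (2,0), (3,4), (4,0), (5,4)}.
So G has 3 subgroups of order 6.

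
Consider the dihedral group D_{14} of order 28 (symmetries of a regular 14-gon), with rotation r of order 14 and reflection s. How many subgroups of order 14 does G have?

3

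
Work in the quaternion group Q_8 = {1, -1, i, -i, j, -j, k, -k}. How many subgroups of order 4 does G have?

3

|G| = 8 and 4 | 8, so subgroups of order 4 are possible by Lagrange.
The subgroups of order 4 are: {1, -1, i, -i}; {1, -1, j, -j}; {1, -1, k, -k}.
So G has 3 subgroups of order 4.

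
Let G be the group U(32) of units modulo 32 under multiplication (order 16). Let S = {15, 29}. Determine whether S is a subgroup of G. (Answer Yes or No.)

No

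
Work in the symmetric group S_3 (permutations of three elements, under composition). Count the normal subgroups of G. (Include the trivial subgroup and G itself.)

G has 6 subgroups. Checking conjugation-invariance by order — order 1: 1/1 normal; order 2: 0/3 normal; order 3: 1/1 normal; order 6: 1/1 normal.
Total normal subgroups: 3.

3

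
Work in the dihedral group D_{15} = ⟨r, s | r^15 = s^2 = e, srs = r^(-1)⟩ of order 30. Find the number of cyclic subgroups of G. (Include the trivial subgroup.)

19

Group the elements of G by the cyclic subgroup they generate; each cyclic subgroup of order d accounts for φ(d) elements.
Cyclic subgroups by order — order 1: 1; order 2: 15; order 3: 1; order 5: 1; order 15: 1.
Total: 19.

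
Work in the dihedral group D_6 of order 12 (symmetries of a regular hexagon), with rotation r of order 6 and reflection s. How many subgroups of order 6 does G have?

|G| = 12 and 6 | 12, so subgroups of order 6 are possible by Lagrange.
The subgroups of order 6 are: {e, r, r^2, r^3, r^4, r^5}; {e, r^2, r^4, s, r^2s, r^4s}; {e, r^2, r^4, rs, r^3s, r^5s}.
So G has 3 subgroups of order 6.

3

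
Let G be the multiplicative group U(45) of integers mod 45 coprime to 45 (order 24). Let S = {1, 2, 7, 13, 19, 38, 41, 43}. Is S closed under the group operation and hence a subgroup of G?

No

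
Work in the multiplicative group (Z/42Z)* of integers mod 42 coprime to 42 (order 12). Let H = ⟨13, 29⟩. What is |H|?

|⟨13⟩| = 2 and |⟨29⟩| = 2, so |H| is a multiple of lcm(2, 2) = 2 and divides |G| = 12.
Closing under the operation: H = {1, 13, 29, 41}, so |H| = 4.

4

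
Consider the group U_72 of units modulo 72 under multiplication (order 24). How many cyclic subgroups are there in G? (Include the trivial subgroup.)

16

Each element a generates a cyclic subgroup ⟨a⟩; distinct elements may generate the same one (a cyclic group of order d has φ(d) generators).
Cyclic subgroups by order — order 1: 1; order 2: 7; order 3: 1; order 6: 7.
Total: 16.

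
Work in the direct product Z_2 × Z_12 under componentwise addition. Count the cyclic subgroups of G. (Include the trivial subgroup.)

A cyclic subgroup of order d is generated by each of its φ(d) elements of order d, so the cyclic subgroups of order d number (#elements of order d)/φ(d).
Cyclic subgroups by order — order 1: 1; order 2: 3; order 3: 1; order 4: 2; order 6: 3; order 12: 2.
Total: 12.

12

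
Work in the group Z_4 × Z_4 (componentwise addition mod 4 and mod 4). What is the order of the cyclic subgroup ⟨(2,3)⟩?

The order of (2,3) in Z_4 × Z_4 is lcm(ord(2) in Z_4, ord(3) in Z_4).
ord(2) = 2 and ord(3) = 4, so |⟨(2,3)⟩| = lcm(2, 4) = 4.

4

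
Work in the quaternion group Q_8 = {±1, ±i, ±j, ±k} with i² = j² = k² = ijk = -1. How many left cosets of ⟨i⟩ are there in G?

|⟨i⟩| = 4 and |G| = 8.
By Lagrange, [G : H] = |G|/|H| = 8/4 = 2.

2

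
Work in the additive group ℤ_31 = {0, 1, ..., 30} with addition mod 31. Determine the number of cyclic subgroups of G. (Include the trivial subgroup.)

2

Group the elements of G by the cyclic subgroup they generate; each cyclic subgroup of order d accounts for φ(d) elements.
Cyclic subgroups by order — order 1: 1; order 31: 1.
Total: 2.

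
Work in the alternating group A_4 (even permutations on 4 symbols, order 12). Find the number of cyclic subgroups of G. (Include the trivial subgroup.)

8

A cyclic subgroup of order d is generated by each of its φ(d) elements of order d, so the cyclic subgroups of order d number (#elements of order d)/φ(d).
Cyclic subgroups by order — order 1: 1; order 2: 3; order 3: 4.
Total: 8.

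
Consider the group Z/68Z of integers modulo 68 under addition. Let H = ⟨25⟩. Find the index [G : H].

1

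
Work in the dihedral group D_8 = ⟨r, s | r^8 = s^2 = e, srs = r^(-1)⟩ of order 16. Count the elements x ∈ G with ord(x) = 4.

2

The elements of order 4 are: r^2, r^6.
That's 2.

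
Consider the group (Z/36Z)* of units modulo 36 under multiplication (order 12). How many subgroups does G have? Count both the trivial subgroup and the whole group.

10

|G| = 12, so by Lagrange every subgroup order divides 12. Divisors: 1, 2, 3, 4, 6, 12.
Subgroups by order — order 1: 1; order 2: 3; order 3: 1; order 4: 1; order 6: 3; order 12: 1.
Total: 1 + 3 + 1 + 1 + 3 + 1 = 10.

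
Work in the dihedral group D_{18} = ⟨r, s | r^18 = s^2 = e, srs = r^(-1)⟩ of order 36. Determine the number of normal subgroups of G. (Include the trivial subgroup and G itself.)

9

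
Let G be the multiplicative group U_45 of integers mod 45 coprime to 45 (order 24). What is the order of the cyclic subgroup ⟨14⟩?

Compute successive powers of 14 mod 45: 14, 16, 44, 31, 29, 1; 14^6 ≡ 1 (mod 45).
So |⟨14⟩| = 6.

6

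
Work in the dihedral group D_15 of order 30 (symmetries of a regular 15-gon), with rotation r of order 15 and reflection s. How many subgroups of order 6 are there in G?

5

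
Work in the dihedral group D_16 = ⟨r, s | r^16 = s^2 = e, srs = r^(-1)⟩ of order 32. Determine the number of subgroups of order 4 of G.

9

|G| = 32 and 4 | 32, so subgroups of order 4 are possible by Lagrange.
The subgroups of order 4 are: {e, r^8, r^2s, r^10s}; {e, r^8, r^3s, r^11s}; {e, r^4, r^8, r^12}; {e, r^8, r^4s, r^12s}; … (9 in all).
So G has 9 subgroups of order 4.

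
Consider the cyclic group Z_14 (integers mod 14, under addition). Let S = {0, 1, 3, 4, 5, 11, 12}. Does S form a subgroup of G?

No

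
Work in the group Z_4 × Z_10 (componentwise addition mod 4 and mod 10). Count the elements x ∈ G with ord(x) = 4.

4

An element (a,b) has order lcm(ord(a), ord(b)); count pairs with lcm equal to 4.
Enumerating gives 4 such elements.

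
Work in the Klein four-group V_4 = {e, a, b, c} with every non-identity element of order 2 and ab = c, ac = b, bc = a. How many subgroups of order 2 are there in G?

|G| = 4 and 2 | 4, so subgroups of order 2 are possible by Lagrange.
The subgroups of order 2 are: {e, a}; {e, b}; {e, c}.
So G has 3 subgroups of order 2.

3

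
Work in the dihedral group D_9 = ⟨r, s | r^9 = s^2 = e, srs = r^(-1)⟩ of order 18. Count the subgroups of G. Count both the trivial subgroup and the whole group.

16

|G| = 18, so by Lagrange every subgroup order divides 18. Divisors: 1, 2, 3, 6, 9, 18.
Subgroups by order — order 1: 1; order 2: 9; order 3: 1; order 6: 3; order 9: 1; order 18: 1.
Total: 1 + 9 + 1 + 3 + 1 + 1 = 16.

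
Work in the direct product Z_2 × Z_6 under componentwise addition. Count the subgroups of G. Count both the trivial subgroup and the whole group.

10

|G| = 12, so by Lagrange every subgroup order divides 12. Divisors: 1, 2, 3, 4, 6, 12.
Subgroups by order — order 1: 1; order 2: 3; order 3: 1; order 4: 1; order 6: 3; order 12: 1.
Total: 1 + 3 + 1 + 1 + 3 + 1 = 10.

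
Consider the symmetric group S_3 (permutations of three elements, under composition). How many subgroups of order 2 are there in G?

3

|G| = 6 and 2 | 6, so subgroups of order 2 are possible by Lagrange.
The subgroups of order 2 are: {e, (1 2)}; {e, (1 3)}; {e, (2 3)}.
So G has 3 subgroups of order 2.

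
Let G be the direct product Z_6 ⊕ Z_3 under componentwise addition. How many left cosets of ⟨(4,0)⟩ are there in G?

|⟨(4,0)⟩| = 3 and |G| = 18.
By Lagrange, [G : H] = |G|/|H| = 18/3 = 6.

6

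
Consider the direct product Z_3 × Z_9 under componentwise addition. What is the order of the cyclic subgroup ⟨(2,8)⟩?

9

The order of (2,8) in Z_3 × Z_9 is lcm(ord(2) in Z_3, ord(8) in Z_9).
ord(2) = 3 and ord(8) = 9, so |⟨(2,8)⟩| = lcm(3, 9) = 9.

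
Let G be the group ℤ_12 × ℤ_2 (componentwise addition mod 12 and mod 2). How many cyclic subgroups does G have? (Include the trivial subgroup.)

12

Each element a generates a cyclic subgroup ⟨a⟩; distinct elements may generate the same one (a cyclic group of order d has φ(d) generators).
Cyclic subgroups by order — order 1: 1; order 2: 3; order 3: 1; order 4: 2; order 6: 3; order 12: 2.
Total: 12.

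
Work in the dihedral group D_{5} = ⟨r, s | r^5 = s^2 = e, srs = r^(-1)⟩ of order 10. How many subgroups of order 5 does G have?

|G| = 10 and 5 | 10, so subgroups of order 5 are possible by Lagrange.
The subgroups of order 5 are: {e, r, r^2, r^3, r^4}.
So G has 1 subgroup of order 5.

1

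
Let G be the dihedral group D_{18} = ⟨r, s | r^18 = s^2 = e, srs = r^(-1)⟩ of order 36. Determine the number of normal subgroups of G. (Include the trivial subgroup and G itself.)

9

G has 45 subgroups. Checking conjugation-invariance by order — order 1: 1/1 normal; order 2: 1/19 normal; order 3: 1/1 normal; order 4: 0/9 normal; order 6: 1/7 normal; order 9: 1/1 normal; order 12: 0/3 normal; order 18: 3/3 normal; order 36: 1/1 normal.
Total normal subgroups: 9.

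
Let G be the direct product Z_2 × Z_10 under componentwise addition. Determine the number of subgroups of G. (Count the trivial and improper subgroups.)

10

|G| = 20, so by Lagrange every subgroup order divides 20. Divisors: 1, 2, 4, 5, 10, 20.
Subgroups by order — order 1: 1; order 2: 3; order 4: 1; order 5: 1; order 10: 3; order 20: 1.
Total: 1 + 3 + 1 + 1 + 3 + 1 = 10.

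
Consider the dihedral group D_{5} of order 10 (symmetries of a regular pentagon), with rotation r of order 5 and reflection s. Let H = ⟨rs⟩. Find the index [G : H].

5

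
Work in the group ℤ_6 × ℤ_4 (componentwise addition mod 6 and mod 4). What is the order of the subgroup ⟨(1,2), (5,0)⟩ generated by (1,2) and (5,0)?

12

|⟨(1,2)⟩| = 6 and |⟨(5,0)⟩| = 6, so |H| is a multiple of lcm(6, 6) = 6 and divides |G| = 24.
Closing under the operation: H = {(0,0), (0,2), (1,0), (1,2), (2,0), (2,2), (3,0), (3,2), (4,0), (4,2), (5,0), (5,2)}, so |H| = 12.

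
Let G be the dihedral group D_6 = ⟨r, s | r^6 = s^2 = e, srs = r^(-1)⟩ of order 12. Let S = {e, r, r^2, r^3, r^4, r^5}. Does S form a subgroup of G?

|S| = 6 divides |G| = 12, consistent with Lagrange.
S contains the identity, every element's inverse is in S, and S is closed under ·: it is a subgroup.
In fact S = ⟨r^5⟩.

Yes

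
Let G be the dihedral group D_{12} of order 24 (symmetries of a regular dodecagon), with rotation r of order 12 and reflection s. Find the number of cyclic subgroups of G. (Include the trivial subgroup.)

18

A cyclic subgroup of order d is generated by each of its φ(d) elements of order d, so the cyclic subgroups of order d number (#elements of order d)/φ(d).
Cyclic subgroups by order — order 1: 1; order 2: 13; order 3: 1; order 4: 1; order 6: 1; order 12: 1.
Total: 18.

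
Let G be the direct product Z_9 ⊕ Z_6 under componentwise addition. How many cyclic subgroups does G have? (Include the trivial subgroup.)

Each element a generates a cyclic subgroup ⟨a⟩; distinct elements may generate the same one (a cyclic group of order d has φ(d) generators).
Cyclic subgroups by order — order 1: 1; order 2: 1; order 3: 4; order 6: 4; order 9: 3; order 18: 3.
Total: 16.

16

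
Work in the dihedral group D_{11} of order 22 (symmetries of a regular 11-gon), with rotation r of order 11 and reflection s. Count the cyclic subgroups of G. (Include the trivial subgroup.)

Each element a generates a cyclic subgroup ⟨a⟩; distinct elements may generate the same one (a cyclic group of order d has φ(d) generators).
Cyclic subgroups by order — order 1: 1; order 2: 11; order 11: 1.
Total: 13.

13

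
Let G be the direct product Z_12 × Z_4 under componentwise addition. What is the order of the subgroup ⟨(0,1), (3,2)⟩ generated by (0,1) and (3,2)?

16

|⟨(0,1)⟩| = 4 and |⟨(3,2)⟩| = 4, so |H| is a multiple of lcm(4, 4) = 4 and divides |G| = 48.
Closing under the operation: H = {(0,0), (0,1), (0,2), (0,3), (3,0), (3,1), (3,2), (3,3), (6,0), (6,1), (6,2), (6,3), (9,0), (9,1), (9,2), (9,3)}, so |H| = 16.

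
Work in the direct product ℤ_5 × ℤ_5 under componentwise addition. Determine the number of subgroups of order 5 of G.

|G| = 25 and 5 | 25, so subgroups of order 5 are possible by Lagrange.
The subgroups of order 5 are: {(0,0), (0,1), (0,2), (0,3), (0,4)}; {(0,0), (1,0), (2,0), (3,0), (4,0)}; {(0,0), (1,1), (2,2), (3,3), (4,4)}; {(0,0), (1,2), (2,4), (3,1), (4,3)}; … (6 in all).
So G has 6 subgroups of order 5.

6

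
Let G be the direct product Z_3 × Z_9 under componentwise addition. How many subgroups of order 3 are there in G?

|G| = 27 and 3 | 27, so subgroups of order 3 are possible by Lagrange.
The subgroups of order 3 are: {(0,0), (0,3), (0,6)}; {(0,0), (1,0), (2,0)}; {(0,0), (1,3), (2,6)}; {(0,0), (1,6), (2,3)}.
So G has 4 subgroups of order 3.

4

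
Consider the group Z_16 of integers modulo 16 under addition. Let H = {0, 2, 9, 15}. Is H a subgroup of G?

No

9 ∈ H but its inverse 7 ∉ H, so H is not a subgroup.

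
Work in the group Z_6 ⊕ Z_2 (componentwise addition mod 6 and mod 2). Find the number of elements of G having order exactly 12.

An element (a,b) has order lcm(ord(a), ord(b)); count pairs with lcm equal to 12.
Enumerating gives 0 such elements.

0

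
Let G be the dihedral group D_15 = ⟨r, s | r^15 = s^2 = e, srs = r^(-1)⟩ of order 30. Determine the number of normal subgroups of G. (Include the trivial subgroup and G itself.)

5

G has 28 subgroups. Checking conjugation-invariance by order — order 1: 1/1 normal; order 2: 0/15 normal; order 3: 1/1 normal; order 5: 1/1 normal; order 6: 0/5 normal; order 10: 0/3 normal; order 15: 1/1 normal; order 30: 1/1 normal.
Total normal subgroups: 5.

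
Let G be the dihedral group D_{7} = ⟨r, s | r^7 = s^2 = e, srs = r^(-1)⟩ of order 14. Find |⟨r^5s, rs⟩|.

14

|⟨r^5s⟩| = 2 and |⟨rs⟩| = 2, so |H| is a multiple of lcm(2, 2) = 2 and divides |G| = 14.
Closing {r^5s, rs} under the group operation gives all of G, so |H| = 14.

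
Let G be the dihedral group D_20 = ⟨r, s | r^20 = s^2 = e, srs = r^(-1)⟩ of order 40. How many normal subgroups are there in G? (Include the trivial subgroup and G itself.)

G has 48 subgroups. Checking conjugation-invariance by order — order 1: 1/1 normal; order 2: 1/21 normal; order 4: 1/11 normal; order 5: 1/1 normal; order 8: 0/5 normal; order 10: 1/5 normal; order 20: 3/3 normal; order 40: 1/1 normal.
Total normal subgroups: 9.

9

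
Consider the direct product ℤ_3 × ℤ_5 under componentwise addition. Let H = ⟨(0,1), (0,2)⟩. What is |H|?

5

|⟨(0,1)⟩| = 5 and |⟨(0,2)⟩| = 5, so |H| is a multiple of lcm(5, 5) = 5 and divides |G| = 15.
Closing under the operation: H = {(0,0), (0,1), (0,2), (0,3), (0,4)}, so |H| = 5.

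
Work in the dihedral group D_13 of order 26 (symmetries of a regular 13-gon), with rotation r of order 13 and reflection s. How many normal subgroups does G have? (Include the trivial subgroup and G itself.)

3

G has 16 subgroups. Checking conjugation-invariance by order — order 1: 1/1 normal; order 2: 0/13 normal; order 13: 1/1 normal; order 26: 1/1 normal.
Total normal subgroups: 3.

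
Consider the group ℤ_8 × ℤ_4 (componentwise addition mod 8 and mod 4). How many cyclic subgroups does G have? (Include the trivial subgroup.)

Each element a generates a cyclic subgroup ⟨a⟩; distinct elements may generate the same one (a cyclic group of order d has φ(d) generators).
Cyclic subgroups by order — order 1: 1; order 2: 3; order 4: 6; order 8: 4.
Total: 14.

14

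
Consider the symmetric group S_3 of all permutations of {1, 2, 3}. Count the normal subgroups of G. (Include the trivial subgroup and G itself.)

3

G has 6 subgroups. Checking conjugation-invariance by order — order 1: 1/1 normal; order 2: 0/3 normal; order 3: 1/1 normal; order 6: 1/1 normal.
Total normal subgroups: 3.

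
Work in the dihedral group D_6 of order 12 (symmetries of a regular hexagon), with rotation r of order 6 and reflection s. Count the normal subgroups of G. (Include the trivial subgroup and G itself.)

G has 16 subgroups. Checking conjugation-invariance by order — order 1: 1/1 normal; order 2: 1/7 normal; order 3: 1/1 normal; order 4: 0/3 normal; order 6: 3/3 normal; order 12: 1/1 normal.
Total normal subgroups: 7.

7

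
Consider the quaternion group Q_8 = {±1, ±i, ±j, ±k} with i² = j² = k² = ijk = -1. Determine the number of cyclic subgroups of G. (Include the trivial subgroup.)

A cyclic subgroup of order d is generated by each of its φ(d) elements of order d, so the cyclic subgroups of order d number (#elements of order d)/φ(d).
Cyclic subgroups by order — order 1: 1; order 2: 1; order 4: 3.
Total: 5.

5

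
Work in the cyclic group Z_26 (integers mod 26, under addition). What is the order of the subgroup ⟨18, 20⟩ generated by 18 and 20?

13

|⟨18⟩| = 13 and |⟨20⟩| = 13, so |H| is a multiple of lcm(13, 13) = 13 and divides |G| = 26.
Closing under the operation: H = {0, 2, 4, 6, 8, 10, 12, 14, 16, 18, 20, 22, 24}, so |H| = 13.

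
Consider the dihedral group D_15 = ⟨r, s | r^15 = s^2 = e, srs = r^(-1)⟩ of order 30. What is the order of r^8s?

Computing powers of r^8s: the smallest k with (r^8s)^k = e is k = 2.

2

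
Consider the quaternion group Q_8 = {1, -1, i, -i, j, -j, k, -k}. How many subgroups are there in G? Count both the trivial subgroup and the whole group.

6

|G| = 8, so by Lagrange every subgroup order divides 8. Divisors: 1, 2, 4, 8.
Subgroups by order — order 1: 1; order 2: 1; order 4: 3; order 8: 1.
Total: 1 + 1 + 3 + 1 = 6.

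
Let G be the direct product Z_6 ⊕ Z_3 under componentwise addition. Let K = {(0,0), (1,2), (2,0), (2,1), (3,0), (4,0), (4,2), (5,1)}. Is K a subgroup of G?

No

|K| = 8 does not divide |G| = 18, so by Lagrange K is not a subgroup.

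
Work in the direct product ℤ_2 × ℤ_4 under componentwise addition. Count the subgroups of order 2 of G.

3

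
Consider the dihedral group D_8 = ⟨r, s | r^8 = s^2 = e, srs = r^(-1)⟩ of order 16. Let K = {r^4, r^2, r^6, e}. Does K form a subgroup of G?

Yes

|K| = 4 divides |G| = 16, consistent with Lagrange.
K contains the identity, every element's inverse is in K, and K is closed under ·: it is a subgroup.
In fact K = ⟨r^6⟩.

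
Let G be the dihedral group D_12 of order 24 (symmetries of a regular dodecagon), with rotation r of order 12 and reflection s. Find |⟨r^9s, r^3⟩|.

|⟨r^9s⟩| = 2 and |⟨r^3⟩| = 4, so |H| is a multiple of lcm(2, 4) = 4 and divides |G| = 24.
Closing under the operation: H = {e, r^3, r^6, r^9, s, r^3s, r^6s, r^9s}, so |H| = 8.

8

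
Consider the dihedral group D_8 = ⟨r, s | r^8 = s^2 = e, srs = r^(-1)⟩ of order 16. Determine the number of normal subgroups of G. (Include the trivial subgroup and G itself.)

G has 19 subgroups. Checking conjugation-invariance by order — order 1: 1/1 normal; order 2: 1/9 normal; order 4: 1/5 normal; order 8: 3/3 normal; order 16: 1/1 normal.
Total normal subgroups: 7.

7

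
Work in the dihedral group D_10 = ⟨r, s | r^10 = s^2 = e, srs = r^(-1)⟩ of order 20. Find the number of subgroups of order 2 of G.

|G| = 20 and 2 | 20, so subgroups of order 2 are possible by Lagrange.
The subgroups of order 2 are: {e, r^2s}; {e, r^3s}; {e, r^4s}; {e, r^5}; … (11 in all).
So G has 11 subgroups of order 2.

11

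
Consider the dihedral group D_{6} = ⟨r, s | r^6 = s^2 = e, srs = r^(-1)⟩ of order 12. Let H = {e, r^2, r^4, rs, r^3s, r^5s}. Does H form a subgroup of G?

|H| = 6 divides |G| = 12, consistent with Lagrange.
H contains the identity, every element's inverse is in H, and H is closed under ·: it is a subgroup.

Yes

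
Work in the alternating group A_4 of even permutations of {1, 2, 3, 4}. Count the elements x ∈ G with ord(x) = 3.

The elements of order 3 are: (2 3 4), (2 4 3), (1 2 3), (1 2 4), (1 3 2), (1 3 4), (1 4 2), (1 4 3).
That's 8.

8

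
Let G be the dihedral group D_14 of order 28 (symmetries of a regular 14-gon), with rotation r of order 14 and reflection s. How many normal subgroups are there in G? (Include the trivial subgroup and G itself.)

G has 28 subgroups. Checking conjugation-invariance by order — order 1: 1/1 normal; order 2: 1/15 normal; order 4: 0/7 normal; order 7: 1/1 normal; order 14: 3/3 normal; order 28: 1/1 normal.
Total normal subgroups: 7.

7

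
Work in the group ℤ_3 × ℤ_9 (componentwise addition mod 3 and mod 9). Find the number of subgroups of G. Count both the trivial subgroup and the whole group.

10

|G| = 27, so by Lagrange every subgroup order divides 27. Divisors: 1, 3, 9, 27.
Subgroups by order — order 1: 1; order 3: 4; order 9: 4; order 27: 1.
Total: 1 + 4 + 4 + 1 = 10.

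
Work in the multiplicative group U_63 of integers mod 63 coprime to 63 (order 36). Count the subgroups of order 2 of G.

3

|G| = 36 and 2 | 36, so subgroups of order 2 are possible by Lagrange.
The subgroups of order 2 are: {1, 55}; {1, 62}; {1, 8}.
So G has 3 subgroups of order 2.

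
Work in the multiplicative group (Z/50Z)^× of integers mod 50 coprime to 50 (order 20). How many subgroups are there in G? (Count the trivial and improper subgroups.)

6

|G| = 20, so by Lagrange every subgroup order divides 20. Divisors: 1, 2, 4, 5, 10, 20.
Subgroups by order — order 1: 1; order 2: 1; order 4: 1; order 5: 1; order 10: 1; order 20: 1.
Total: 1 + 1 + 1 + 1 + 1 + 1 = 6.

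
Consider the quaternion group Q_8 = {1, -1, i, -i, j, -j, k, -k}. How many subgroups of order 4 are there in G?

|G| = 8 and 4 | 8, so subgroups of order 4 are possible by Lagrange.
The subgroups of order 4 are: {1, -1, i, -i}; {1, -1, j, -j}; {1, -1, k, -k}.
So G has 3 subgroups of order 4.

3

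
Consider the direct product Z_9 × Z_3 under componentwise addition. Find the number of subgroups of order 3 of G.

4

|G| = 27 and 3 | 27, so subgroups of order 3 are possible by Lagrange.
The subgroups of order 3 are: {(0,0), (0,1), (0,2)}; {(0,0), (3,0), (6,0)}; {(0,0), (3,1), (6,2)}; {(0,0), (3,2), (6,1)}.
So G has 4 subgroups of order 3.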